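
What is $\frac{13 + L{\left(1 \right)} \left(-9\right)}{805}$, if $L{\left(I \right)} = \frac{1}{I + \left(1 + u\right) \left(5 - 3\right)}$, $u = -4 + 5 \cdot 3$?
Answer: $\frac{316}{20125} \approx 0.015702$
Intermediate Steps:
$u = 11$ ($u = -4 + 15 = 11$)
$L{\left(I \right)} = \frac{1}{24 + I}$ ($L{\left(I \right)} = \frac{1}{I + \left(1 + 11\right) \left(5 - 3\right)} = \frac{1}{I + 12 \cdot 2} = \frac{1}{I + 24} = \frac{1}{24 + I}$)
$\frac{13 + L{\left(1 \right)} \left(-9\right)}{805} = \frac{13 + \frac{1}{24 + 1} \left(-9\right)}{805} = \left(13 + \frac{1}{25} \left(-9\right)\right) \frac{1}{805} = \left(13 - \frac{9}{25}\right) \frac{1}{805} = \frac{316}{25} \cdot \frac{1}{805} = \frac{316}{20125}$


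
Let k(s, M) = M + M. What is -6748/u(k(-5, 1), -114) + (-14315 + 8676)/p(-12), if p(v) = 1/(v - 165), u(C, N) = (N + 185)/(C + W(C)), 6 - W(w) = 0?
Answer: 70811329/71 ≈ 9.9734e+5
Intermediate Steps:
k(s, M) = 2*M
W(w) = 6 (W(w) = 6 - 1*0 = 6 + 0 = 6)
u(C, N) = (185 + N)/(6 + C) (u(C, N) = (N + 185)/(C + 6) = (185 + N)/(6 + C))
p(v) = 1/(-165 + v)
-6748/u(k(-5, 1), -114) + (-14315 + 8676)/p(-12) = -6748*(6 + 2*1)/(185 - 114) + (-14315 + 8676)/(1/(-165 - 12)) = -6748/(71/(6 + 2)) - 5639/(1/(-177)) = -6748/(71/8) - 5639/(-1/177) = -6748/((⅛)*71) - 5639*(-177) = -6748/71/8 + 998103 = -6748*8/71 + 998103 = -53984/71 + 998103 = 70811329/71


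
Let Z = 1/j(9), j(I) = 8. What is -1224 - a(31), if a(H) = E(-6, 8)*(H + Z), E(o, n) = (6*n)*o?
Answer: 7740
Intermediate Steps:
E(o, n) = 6*n*o
Z = ⅛ (Z = 1/8 = ⅛ ≈ 0.12500)
a(H) = -36 - 288*H (a(H) = (6*8*(-6))*(H + ⅛) = -288*(⅛ + H) = -36 - 288*H)
-1224 - a(31) = -1224 - (-36 - 288*31) = -1224 - (-36 - 8928) = -1224 - 1*(-8964) = -1224 + 8964 = 7740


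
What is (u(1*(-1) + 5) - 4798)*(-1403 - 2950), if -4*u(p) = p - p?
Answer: 20885694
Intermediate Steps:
u(p) = 0 (u(p) = -(p - p)/4 = -¼*0 = 0)
(u(1*(-1) + 5) - 4798)*(-1403 - 2950) = (0 - 4798)*(-1403 - 2950) = -4798*(-4353) = 20885694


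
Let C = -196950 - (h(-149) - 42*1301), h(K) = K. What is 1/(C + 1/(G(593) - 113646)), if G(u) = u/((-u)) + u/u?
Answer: -113646/16155801715 ≈ -7.0344e-6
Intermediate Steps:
G(u) = 0 (G(u) = u*(-1/u) + 1 = -1 + 1 = 0)
C = -142159 (C = -196950 - (-149 - 42*1301) = -196950 - (-149 - 54642) = -196950 - 1*(-54791) = -196950 + 54791 = -142159)
1/(C + 1/(G(593) - 113646)) = 1/(-142159 + 1/(0 - 113646)) = 1/(-142159 + 1/(-113646)) = 1/(-142159 - 1/113646) = 1/(-16155801715/113646) = -113646/16155801715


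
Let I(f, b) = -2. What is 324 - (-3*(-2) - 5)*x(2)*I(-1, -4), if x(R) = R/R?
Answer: 326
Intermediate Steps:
x(R) = 1
324 - (-3*(-2) - 5)*x(2)*I(-1, -4) = 324 - (-3*(-2) - 5)*1*(-2) = 324 - (6 - 5)*1*(-2) = 324 - 1*1*(-2) = 324 - (-2) = 324 - 1*(-2) = 324 + 2 = 326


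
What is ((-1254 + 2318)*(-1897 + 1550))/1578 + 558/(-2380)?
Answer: -219898891/938910 ≈ -234.21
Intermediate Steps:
((-1254 + 2318)*(-1897 + 1550))/1578 + 558/(-2380) = (1064*(-347))*(1/1578) + 558*(-1/2380) = -369208*1/1578 - 279/1190 = -184604/789 - 279/1190 = -219898891/938910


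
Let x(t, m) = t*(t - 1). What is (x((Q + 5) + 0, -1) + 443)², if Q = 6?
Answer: 305809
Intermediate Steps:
x(t, m) = t*(-1 + t)
(x((Q + 5) + 0, -1) + 443)² = (((6 + 5) + 0)*(-1 + ((6 + 5) + 0)) + 443)² = ((11 + 0)*(-1 + (11 + 0)) + 443)² = (11*(-1 + 11) + 443)² = (11*10 + 443)² = (110 + 443)² = 553² = 305809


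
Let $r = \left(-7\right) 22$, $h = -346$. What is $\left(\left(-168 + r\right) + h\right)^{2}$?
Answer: $446224$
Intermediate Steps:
$r = -154$
$\left(\left(-168 + r\right) + h\right)^{2} = \left(\left(-168 - 154\right) - 346\right)^{2} = \left(-322 - 346\right)^{2} = \left(-668\right)^{2} = 446224$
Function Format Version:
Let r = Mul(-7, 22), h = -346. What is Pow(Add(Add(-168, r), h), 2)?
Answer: 446224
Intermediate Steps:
r = -154
Pow(Add(Add(-168, r), h), 2) = Pow(Add(Add(-168, -154), -346), 2) = Pow(Add(-322, -346), 2) = Pow(-668, 2) = 446224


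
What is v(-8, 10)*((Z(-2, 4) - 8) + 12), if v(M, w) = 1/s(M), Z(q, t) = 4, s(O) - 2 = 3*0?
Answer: 4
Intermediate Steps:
s(O) = 2 (s(O) = 2 + 3*0 = 2 + 0 = 2)
v(M, w) = ½ (v(M, w) = 1/2 = ½)
v(-8, 10)*((Z(-2, 4) - 8) + 12) = ((4 - 8) + 12)/2 = (-4 + 12)/2 = (½)*8 = 4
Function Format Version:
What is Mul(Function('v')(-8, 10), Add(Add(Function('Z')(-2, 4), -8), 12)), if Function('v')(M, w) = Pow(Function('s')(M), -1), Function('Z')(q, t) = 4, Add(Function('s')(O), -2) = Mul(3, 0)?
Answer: 4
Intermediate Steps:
Function('s')(O) = 2 (Function('s')(O) = Add(2, Mul(3, 0)) = Add(2, 0) = 2)
Function('v')(M, w) = Rational(1, 2) (Function('v')(M, w) = Pow(2, -1) = Rational(1, 2))
Mul(Function('v')(-8, 10), Add(Add(Function('Z')(-2, 4), -8), 12)) = Mul(Rational(1, 2), Add(Add(4, -8), 12)) = Mul(Rational(1, 2), Add(-4, 12)) = Mul(Rational(1, 2), 8) = 4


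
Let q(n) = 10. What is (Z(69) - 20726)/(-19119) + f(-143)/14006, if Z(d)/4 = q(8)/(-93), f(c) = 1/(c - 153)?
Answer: 7991221916941/7371467494992 ≈ 1.0841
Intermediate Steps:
f(c) = 1/(-153 + c)
Z(d) = -40/93 (Z(d) = 4*(10/(-93)) = 4*(10*(-1/93)) = 4*(-10/93) = -40/93)
(Z(69) - 20726)/(-19119) + f(-143)/14006 = (-40/93 - 20726)/(-19119) + 1/(-153 - 143*14006) = -1927558/93*(-1/19119) + (1/14006)/(-296) = 1927558/1778067 - 1/296*1/14006 = 1927558/1778067 - 1/4145776 = 7991221916941/7371467494992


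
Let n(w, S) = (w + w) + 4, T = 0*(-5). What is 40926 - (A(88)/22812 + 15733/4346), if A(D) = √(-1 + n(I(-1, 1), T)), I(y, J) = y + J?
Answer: 177848663/4346 - √3/22812 ≈ 40922.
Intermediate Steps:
I(y, J) = J + y
T = 0
n(w, S) = 4 + 2*w (n(w, S) = 2*w + 4 = 4 + 2*w)
A(D) = √3 (A(D) = √(-1 + (4 + 2*(1 - 1))) = √(-1 + (4 + 2*0)) = √(-1 + (4 + 0)) = √(-1 + 4) = √3)
40926 - (A(88)/22812 + 15733/4346) = 40926 - (√3/22812 + 15733/4346) = 40926 - (15733/4346 + √3/22812) = 40926 + (-15733/4346 - √3/22812) = 177848663/4346 - √3/22812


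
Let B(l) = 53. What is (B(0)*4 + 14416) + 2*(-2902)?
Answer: 8824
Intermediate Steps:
(B(0)*4 + 14416) + 2*(-2902) = (53*4 + 14416) + 2*(-2902) = (212 + 14416) - 5804 = 14628 - 5804 = 8824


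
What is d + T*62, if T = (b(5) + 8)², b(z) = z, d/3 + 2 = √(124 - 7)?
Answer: 10472 + 9*√13 ≈ 10504.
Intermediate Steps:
d = -6 + 9*√13 (d = -6 + 3*√(124 - 7) = -6 + 3*√117 = -6 + 3*(3*√13) = -6 + 9*√13 ≈ 26.450)
T = 169 (T = (5 + 8)² = 13² = 169)
d + T*62 = (-6 + 9*√13) + 169*62 = (-6 + 9*√13) + 10478 = 10472 + 9*√13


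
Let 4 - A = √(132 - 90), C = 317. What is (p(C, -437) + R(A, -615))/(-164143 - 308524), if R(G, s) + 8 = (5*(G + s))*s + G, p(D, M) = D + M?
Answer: -1878701/472667 - 3074*√42/472667 ≈ -4.0168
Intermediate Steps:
A = 4 - √42 (A = 4 - √(132 - 90) = 4 - √42 ≈ -2.4807)
R(G, s) = -8 + G + s*(5*G + 5*s) (R(G, s) = -8 + ((5*(G + s))*s + G) = -8 + ((5*G + 5*s)*s + G) = -8 + (s*(5*G + 5*s) + G) = -8 + (G + s*(5*G + 5*s)) = -8 + G + s*(5*G + 5*s))
(p(C, -437) + R(A, -615))/(-164143 - 308524) = ((317 - 437) + (-8 + (4 - √42) + 5*(-615)² + 5*(4 - √42)*(-615)))/(-164143 - 308524) = (-120 + (-8 + (4 - √42) + 5*378225 + (-12300 + 3075*√42)))/(-472667) = (-120 + (-8 + (4 - √42) + 1891125 + (-12300 + 3075*√42)))*(-1/472667) = (-120 + (1878821 + 3074*√42))*(-1/472667) = (1878701 + 3074*√42)*(-1/472667) = -1878701/472667 - 3074*√42/472667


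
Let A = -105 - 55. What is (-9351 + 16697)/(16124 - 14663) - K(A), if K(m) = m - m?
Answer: 7346/1461 ≈ 5.0281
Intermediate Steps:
A = -160
K(m) = 0
(-9351 + 16697)/(16124 - 14663) - K(A) = (-9351 + 16697)/(16124 - 14663) - 1*0 = 7346/1461 + 0 = 7346/1461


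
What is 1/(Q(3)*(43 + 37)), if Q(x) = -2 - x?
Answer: -1/400 ≈ -0.0025000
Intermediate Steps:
1/(Q(3)*(43 + 37)) = 1/((-2 - 1*3)*(43 + 37)) = 1/((-2 - 3)*80) = 1/(-5*80) = 1/(-400) = -1/400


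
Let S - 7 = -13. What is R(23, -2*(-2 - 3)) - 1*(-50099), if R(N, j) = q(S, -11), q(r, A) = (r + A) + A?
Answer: 50071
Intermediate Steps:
S = -6 (S = 7 - 13 = -6)
q(r, A) = r + 2*A (q(r, A) = (A + r) + A = r + 2*A)
R(N, j) = -28 (R(N, j) = -6 + 2*(-11) = -6 - 22 = -28)
R(23, -2*(-2 - 3)) - 1*(-50099) = -28 - 1*(-50099) = -28 + 50099 = 50071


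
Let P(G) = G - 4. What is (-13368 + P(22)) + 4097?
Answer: -9253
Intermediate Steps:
P(G) = -4 + G
(-13368 + P(22)) + 4097 = (-13368 + (-4 + 22)) + 4097 = (-13368 + 18) + 4097 = -13350 + 4097 = -9253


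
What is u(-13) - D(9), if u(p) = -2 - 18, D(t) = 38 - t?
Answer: -49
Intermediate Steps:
u(p) = -20
u(-13) - D(9) = -20 - (38 - 1*9) = -20 - (38 - 9) = -20 - 1*29 = -20 - 29 = -49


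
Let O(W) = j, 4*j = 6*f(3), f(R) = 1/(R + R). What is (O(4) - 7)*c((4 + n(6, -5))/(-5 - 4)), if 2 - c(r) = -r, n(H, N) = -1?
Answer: -45/4 ≈ -11.250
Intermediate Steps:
f(R) = 1/(2*R)
c(r) = 2 + r (c(r) = 2 - (-1)*r = 2 + r)
j = ¼ (j = (6*((½)/3))/4 = (6*((½)*(⅓)))/4 = (6*(⅙))/4 = (¼)*1 = ¼ ≈ 0.25000)
O(W) = ¼
(O(4) - 7)*c((4 + n(6, -5))/(-5 - 4)) = (¼ - 7)*(2 + (4 - 1)/(-5 - 4)) = -27*(2 + 3/(-9))/4 = -27*(2 + 3*(-⅑))/4 = -27*(2 - ⅓)/4 = -27/4*5/3 = -45/4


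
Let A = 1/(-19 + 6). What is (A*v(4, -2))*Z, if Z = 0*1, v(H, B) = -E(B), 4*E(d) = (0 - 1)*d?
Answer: 0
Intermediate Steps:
E(d) = -d/4 (E(d) = ((0 - 1)*d)/4 = (-d)/4 = -d/4)
v(H, B) = B/4 (v(H, B) = -(-1)*B/4 = B/4)
A = -1/13 (A = 1/(-13) = -1/13 ≈ -0.076923)
Z = 0
(A*v(4, -2))*Z = -(-2)/52*0 = -1/13*(-½)*0 = (1/26)*0 = 0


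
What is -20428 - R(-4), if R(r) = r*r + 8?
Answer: -20452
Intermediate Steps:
R(r) = 8 + r² (R(r) = r² + 8 = 8 + r²)
-20428 - R(-4) = -20428 - (8 + (-4)²) = -20428 - (8 + 16) = -20428 - 1*24 = -20428 - 24 = -20452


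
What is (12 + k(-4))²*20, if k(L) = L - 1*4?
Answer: 320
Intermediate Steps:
k(L) = -4 + L (k(L) = L - 4 = -4 + L)
(12 + k(-4))²*20 = (12 + (-4 - 4))²*20 = (12 - 8)²*20 = 4²*20 = 16*20 = 320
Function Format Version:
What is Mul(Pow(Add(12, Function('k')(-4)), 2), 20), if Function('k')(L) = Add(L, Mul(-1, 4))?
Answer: 320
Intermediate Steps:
Function('k')(L) = Add(-4, L) (Function('k')(L) = Add(L, -4) = Add(-4, L))
Mul(Pow(Add(12, Function('k')(-4)), 2), 20) = Mul(Pow(Add(12, Add(-4, -4)), 2), 20) = Mul(Pow(Add(12, -8), 2), 20) = Mul(Pow(4, 2), 20) = Mul(16, 20) = 320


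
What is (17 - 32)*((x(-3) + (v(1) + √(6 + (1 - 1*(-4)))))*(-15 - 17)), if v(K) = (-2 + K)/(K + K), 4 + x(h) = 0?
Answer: -2160 + 480*√11 ≈ -568.02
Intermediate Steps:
x(h) = -4 (x(h) = -4 + 0 = -4)
v(K) = (-2 + K)/(2*K) (v(K) = (-2 + K)/((2*K)) = (-2 + K)*(1/(2*K)) = (-2 + K)/(2*K))
(17 - 32)*((x(-3) + (v(1) + √(6 + (1 - 1*(-4)))))*(-15 - 17)) = (17 - 32)*((-4 + ((½)*(-2 + 1)/1 + √(6 + (1 - 1*(-4)))))*(-15 - 17)) = -15*(-4 + ((½)*1*(-1) + √(6 + (1 + 4))))*(-32) = -15*(-4 + (-½ + √(6 + 5)))*(-32) = -15*(-4 + (-½ + √11))*(-32) = -15*(-9/2 + √11)*(-32) = -15*(144 - 32*√11) = -2160 + 480*√11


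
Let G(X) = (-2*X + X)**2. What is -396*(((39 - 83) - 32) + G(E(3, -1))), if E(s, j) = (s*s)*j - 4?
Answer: -36828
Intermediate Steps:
E(s, j) = -4 + j*s**2 (E(s, j) = s**2*j - 4 = j*s**2 - 4 = -4 + j*s**2)
G(X) = X**2 (G(X) = (-X)**2 = X**2)
-396*(((39 - 83) - 32) + G(E(3, -1))) = -396*(((39 - 83) - 32) + (-4 - 1*3**2)**2) = -396*((-44 - 32) + (-4 - 1*9)**2) = -396*(-76 + (-4 - 9)**2) = -396*(-76 + (-13)**2) = -396*(-76 + 169) = -396*93 = -36828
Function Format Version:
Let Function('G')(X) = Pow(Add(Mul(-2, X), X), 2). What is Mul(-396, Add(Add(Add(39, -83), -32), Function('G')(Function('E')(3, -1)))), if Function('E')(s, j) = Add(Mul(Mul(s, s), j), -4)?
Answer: -36828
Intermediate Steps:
Function('E')(s, j) = Add(-4, Mul(j, Pow(s, 2))) (Function('E')(s, j) = Add(Mul(Pow(s, 2), j), -4) = Add(Mul(j, Pow(s, 2)), -4) = Add(-4, Mul(j, Pow(s, 2))))
Function('G')(X) = Pow(X, 2) (Function('G')(X) = Pow(Mul(-1, X), 2) = Pow(X, 2))
Mul(-396, Add(Add(Add(39, -83), -32), Function('G')(Function('E')(3, -1)))) = Mul(-396, Add(Add(Add(39, -83), -32), Pow(Add(-4, Mul(-1, Pow(3, 2))), 2))) = Mul(-396, Add(Add(-44, -32), Pow(Add(-4, Mul(-1, 9)), 2))) = Mul(-396, Add(-76, Pow(Add(-4, -9), 2))) = Mul(-396, Add(-76, Pow(-13, 2))) = Mul(-396, Add(-76, 169)) = Mul(-396, 93) = -36828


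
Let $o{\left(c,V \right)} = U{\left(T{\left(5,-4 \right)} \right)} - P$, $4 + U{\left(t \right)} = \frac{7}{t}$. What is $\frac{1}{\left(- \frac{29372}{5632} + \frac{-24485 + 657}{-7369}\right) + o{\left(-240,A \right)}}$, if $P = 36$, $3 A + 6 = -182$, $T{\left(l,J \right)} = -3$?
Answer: $- \frac{31126656}{1379377333} \approx -0.022566$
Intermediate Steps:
$U{\left(t \right)} = -4 + \frac{7}{t}$
$A = - \frac{188}{3}$ ($A = -2 + \frac{1}{3} \left(-182\right) = -2 - \frac{182}{3} = - \frac{188}{3} \approx -62.667$)
$o{\left(c,V \right)} = - \frac{127}{3}$ ($o{\left(c,V \right)} = \left(-4 + \frac{7}{-3}\right) - 36 = \left(-4 + 7 \left(- \frac{1}{3}\right)\right) - 36 = \left(-4 - \frac{7}{3}\right) - 36 = - \frac{19}{3} - 36 = - \frac{127}{3}$)
$\frac{1}{\left(- \frac{29372}{5632} + \frac{-24485 + 657}{-7369}\right) + o{\left(-240,A \right)}} = \frac{1}{\left(- \frac{29372}{5632} + \frac{-24485 + 657}{-7369}\right) - \frac{127}{3}} = \frac{1}{\left(\left(-29372\right) \frac{1}{5632} - - \frac{23828}{7369}\right) - \frac{127}{3}} = \frac{1}{\left(- \frac{7343}{1408} + \frac{23828}{7369}\right) - \frac{127}{3}} = \frac{1}{- \frac{20560743}{10375552} - \frac{127}{3}} = \frac{1}{- \frac{1379377333}{31126656}} = - \frac{31126656}{1379377333}$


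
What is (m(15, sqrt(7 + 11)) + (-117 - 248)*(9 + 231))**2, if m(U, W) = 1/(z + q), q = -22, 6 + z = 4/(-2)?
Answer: 6906389256001/900 ≈ 7.6738e+9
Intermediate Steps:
z = -8 (z = -6 + 4/(-2) = -6 + 4*(-1/2) = -6 - 2 = -8)
m(U, W) = -1/30 (m(U, W) = 1/(-8 - 22) = 1/(-30) = -1/30)
(m(15, sqrt(7 + 11)) + (-117 - 248)*(9 + 231))**2 = (-1/30 + (-117 - 248)*(9 + 231))**2 = (-1/30 - 365*240)**2 = (-1/30 - 87600)**2 = (-2628001/30)**2 = 6906389256001/900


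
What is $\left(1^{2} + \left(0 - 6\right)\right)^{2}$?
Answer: $25$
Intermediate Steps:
$\left(1^{2} + \left(0 - 6\right)\right)^{2} = \left(1 - 6\right)^{2} = \left(-5\right)^{2} = 25$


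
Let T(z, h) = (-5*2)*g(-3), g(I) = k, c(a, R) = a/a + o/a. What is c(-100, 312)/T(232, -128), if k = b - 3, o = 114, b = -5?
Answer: -7/4000 ≈ -0.0017500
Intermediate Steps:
k = -8 (k = -5 - 3 = -8)
c(a, R) = 1 + 114/a (c(a, R) = a/a + 114/a = 1 + 114/a)
g(I) = -8
T(z, h) = 80 (T(z, h) = -5*2*(-8) = -10*(-8) = 80)
c(-100, 312)/T(232, -128) = ((114 - 100)/(-100))/80 = -1/100*14*(1/80) = -7/50*1/80 = -7/4000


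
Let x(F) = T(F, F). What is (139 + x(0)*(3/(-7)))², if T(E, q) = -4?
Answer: 970225/49 ≈ 19801.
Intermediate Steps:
x(F) = -4
(139 + x(0)*(3/(-7)))² = (139 - 12/(-7))² = (139 - 12*(-1)/7)² = (139 - 4*(-3/7))² = (139 + 12/7)² = (985/7)² = 970225/49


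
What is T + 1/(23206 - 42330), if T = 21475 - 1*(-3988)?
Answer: 486954411/19124 ≈ 25463.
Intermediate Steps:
T = 25463 (T = 21475 + 3988 = 25463)
T + 1/(23206 - 42330) = 25463 + 1/(23206 - 42330) = 25463 + 1/(-19124) = 25463 - 1/19124 = 486954411/19124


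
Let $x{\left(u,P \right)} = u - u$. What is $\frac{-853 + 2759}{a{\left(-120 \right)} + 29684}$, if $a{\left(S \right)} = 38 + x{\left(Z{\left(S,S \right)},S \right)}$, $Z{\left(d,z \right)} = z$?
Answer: $\frac{953}{14861} \approx 0.064128$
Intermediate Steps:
$x{\left(u,P \right)} = 0$
$a{\left(S \right)} = 38$ ($a{\left(S \right)} = 38 + 0 = 38$)
$\frac{-853 + 2759}{a{\left(-120 \right)} + 29684} = \frac{-853 + 2759}{38 + 29684} = \frac{1906}{29722} = 1906 \cdot \frac{1}{29722} = \frac{953}{14861}$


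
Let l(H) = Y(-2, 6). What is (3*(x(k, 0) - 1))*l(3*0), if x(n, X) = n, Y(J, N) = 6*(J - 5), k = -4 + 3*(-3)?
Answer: 1764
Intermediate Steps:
k = -13 (k = -4 - 9 = -13)
Y(J, N) = -30 + 6*J (Y(J, N) = 6*(-5 + J) = -30 + 6*J)
l(H) = -42 (l(H) = -30 + 6*(-2) = -30 - 12 = -42)
(3*(x(k, 0) - 1))*l(3*0) = (3*(-13 - 1))*(-42) = (3*(-14))*(-42) = -42*(-42) = 1764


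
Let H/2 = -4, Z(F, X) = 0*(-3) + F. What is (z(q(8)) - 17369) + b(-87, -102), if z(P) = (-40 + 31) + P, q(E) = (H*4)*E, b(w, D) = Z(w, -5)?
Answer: -17721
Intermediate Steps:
Z(F, X) = F (Z(F, X) = 0 + F = F)
H = -8 (H = 2*(-4) = -8)
b(w, D) = w
q(E) = -32*E (q(E) = (-8*4)*E = -32*E)
z(P) = -9 + P
(z(q(8)) - 17369) + b(-87, -102) = ((-9 - 32*8) - 17369) - 87 = ((-9 - 256) - 17369) - 87 = (-265 - 17369) - 87 = -17634 - 87 = -17721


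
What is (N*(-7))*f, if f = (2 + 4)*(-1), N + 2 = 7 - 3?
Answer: 84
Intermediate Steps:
N = 2 (N = -2 + (7 - 3) = -2 + 4 = 2)
f = -6 (f = 6*(-1) = -6)
(N*(-7))*f = (2*(-7))*(-6) = -14*(-6) = 84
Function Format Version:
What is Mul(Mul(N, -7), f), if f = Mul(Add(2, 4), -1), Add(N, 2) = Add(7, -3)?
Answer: 84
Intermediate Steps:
N = 2 (N = Add(-2, Add(7, -3)) = Add(-2, 4) = 2)
f = -6 (f = Mul(6, -1) = -6)
Mul(Mul(N, -7), f) = Mul(Mul(2, -7), -6) = Mul(-14, -6) = 84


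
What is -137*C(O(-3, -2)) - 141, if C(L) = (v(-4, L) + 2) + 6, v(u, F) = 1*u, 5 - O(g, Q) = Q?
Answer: -689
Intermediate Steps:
O(g, Q) = 5 - Q
v(u, F) = u
C(L) = 4 (C(L) = (-4 + 2) + 6 = -2 + 6 = 4)
-137*C(O(-3, -2)) - 141 = -137*4 - 141 = -548 - 141 = -689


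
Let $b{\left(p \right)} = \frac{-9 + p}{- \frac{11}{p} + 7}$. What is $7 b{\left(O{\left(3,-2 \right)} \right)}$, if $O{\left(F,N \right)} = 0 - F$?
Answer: $- \frac{63}{8} \approx -7.875$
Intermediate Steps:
$O{\left(F,N \right)} = - F$
$b{\left(p \right)} = \frac{-9 + p}{7 - \frac{11}{p}}$
$7 b{\left(O{\left(3,-2 \right)} \right)} = 7 \frac{\left(-1\right) 3 \left(-9 - 3\right)}{-11 + 7 \left(\left(-1\right) 3\right)} = 7 \left(- \frac{3 \left(-9 - 3\right)}{-11 + 7 \left(-3\right)}\right) = 7 \left(\left(-3\right) \frac{1}{-11 - 21} \left(-12\right)\right) = 7 \left(\left(-3\right) \frac{1}{-32} \left(-12\right)\right) = 7 \left(\left(-3\right) \left(- \frac{1}{32}\right) \left(-12\right)\right) = 7 \left(- \frac{9}{8}\right) = - \frac{63}{8}$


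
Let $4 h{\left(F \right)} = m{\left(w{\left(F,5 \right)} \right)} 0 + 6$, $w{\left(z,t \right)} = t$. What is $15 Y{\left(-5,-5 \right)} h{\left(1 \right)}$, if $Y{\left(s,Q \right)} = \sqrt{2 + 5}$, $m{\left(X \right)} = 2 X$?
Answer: $\frac{45 \sqrt{7}}{2} \approx 59.529$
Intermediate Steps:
$Y{\left(s,Q \right)} = \sqrt{7}$
$h{\left(F \right)} = \frac{3}{2}$ ($h{\left(F \right)} = \frac{2 \cdot 5 \cdot 0 + 6}{4} = \frac{10 \cdot 0 + 6}{4} = \frac{0 + 6}{4} = \frac{1}{4} \cdot 6 = \frac{3}{2}$)
$15 Y{\left(-5,-5 \right)} h{\left(1 \right)} = 15 \sqrt{7} \cdot \frac{3}{2} = \frac{45 \sqrt{7}}{2}$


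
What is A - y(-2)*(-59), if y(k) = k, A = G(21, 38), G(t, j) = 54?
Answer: -64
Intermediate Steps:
A = 54
A - y(-2)*(-59) = 54 - (-2)*(-59) = 54 - 1*118 = 54 - 118 = -64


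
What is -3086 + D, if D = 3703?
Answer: 617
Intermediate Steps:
-3086 + D = -3086 + 3703 = 617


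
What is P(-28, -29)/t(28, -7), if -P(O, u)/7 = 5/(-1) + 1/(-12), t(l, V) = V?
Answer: -61/12 ≈ -5.0833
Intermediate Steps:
P(O, u) = 427/12 (P(O, u) = -7*(5/(-1) + 1/(-12)) = -7*(5*(-1) + 1*(-1/12)) = -7*(-5 - 1/12) = -7*(-61/12) = 427/12)
P(-28, -29)/t(28, -7) = (427/12)/(-7) = (427/12)*(-⅐) = -61/12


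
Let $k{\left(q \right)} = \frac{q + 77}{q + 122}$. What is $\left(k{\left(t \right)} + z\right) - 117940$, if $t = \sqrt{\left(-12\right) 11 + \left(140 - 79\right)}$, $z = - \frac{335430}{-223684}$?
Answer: $\frac{3 \left(- 4396788641 \sqrt{71} + 536409891832 i\right)}{111842 \left(\sqrt{71} - 122 i\right)} \approx -1.1794 \cdot 10^{5} + 0.025354 i$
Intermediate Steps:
$z = \frac{167715}{111842}$ ($z = \left(-335430\right) \left(- \frac{1}{223684}\right) = \frac{167715}{111842} \approx 1.4996$)
$t = i \sqrt{71}$ ($t = \sqrt{-132 + 61} = \sqrt{-71} = i \sqrt{71} \approx 8.4261 i$)
$k{\left(q \right)} = \frac{77 + q}{122 + q}$
$\left(k{\left(t \right)} + z\right) - 117940 = \left(\frac{77 + i \sqrt{71}}{122 + i \sqrt{71}} + \frac{167715}{111842}\right) - 117940 = \left(\frac{167715}{111842} + \frac{77 + i \sqrt{71}}{122 + i \sqrt{71}}\right) - 117940 = - \frac{13190477765}{111842} + \frac{77 + i \sqrt{71}}{122 + i \sqrt{71}}$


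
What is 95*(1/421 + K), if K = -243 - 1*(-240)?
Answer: -119890/421 ≈ -284.77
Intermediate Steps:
K = -3 (K = -243 + 240 = -3)
95*(1/421 + K) = 95*(1/421 - 3) = 95*(-1262/421) = -119890/421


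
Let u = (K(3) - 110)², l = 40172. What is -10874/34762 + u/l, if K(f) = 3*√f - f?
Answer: 998028/174557383 - 339*√3/20086 ≈ -0.023515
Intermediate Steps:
K(f) = -f + 3*√f
u = (-113 + 3*√3)² (u = ((-1*3 + 3*√3) - 110)² = ((-3 + 3*√3) - 110)² = (-113 + 3*√3)² ≈ 11622.)
-10874/34762 + u/l = -10874/34762 + (12796 - 678*√3)/40172 = -10874*1/34762 + (12796 - 678*√3)*(1/40172) = -5437/17381 + (3199/10043 - 339*√3/20086) = 998028/174557383 - 339*√3/20086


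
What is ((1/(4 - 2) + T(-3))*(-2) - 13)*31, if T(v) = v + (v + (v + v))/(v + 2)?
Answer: -806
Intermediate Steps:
T(v) = v + 3*v/(2 + v) (T(v) = v + (v + 2*v)/(2 + v) = v + (3*v)/(2 + v) = v + 3*v/(2 + v))
((1/(4 - 2) + T(-3))*(-2) - 13)*31 = ((1/(4 - 2) - 3*(5 - 3)/(2 - 3))*(-2) - 13)*31 = ((1/2 - 3*2/(-1))*(-2) - 13)*31 = ((½ - 3*(-1)*2)*(-2) - 13)*31 = ((½ + 6)*(-2) - 13)*31 = ((13/2)*(-2) - 13)*31 = (-13 - 13)*31 = -26*31 = -806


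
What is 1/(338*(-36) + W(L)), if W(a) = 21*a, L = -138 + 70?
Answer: -1/13596 ≈ -7.3551e-5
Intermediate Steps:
L = -68
1/(338*(-36) + W(L)) = 1/(338*(-36) + 21*(-68)) = 1/(-12168 - 1428) = 1/(-13596) = -1/13596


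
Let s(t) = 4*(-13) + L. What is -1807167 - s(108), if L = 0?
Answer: -1807115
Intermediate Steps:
s(t) = -52 (s(t) = 4*(-13) + 0 = -52 + 0 = -52)
-1807167 - s(108) = -1807167 - 1*(-52) = -1807167 + 52 = -1807115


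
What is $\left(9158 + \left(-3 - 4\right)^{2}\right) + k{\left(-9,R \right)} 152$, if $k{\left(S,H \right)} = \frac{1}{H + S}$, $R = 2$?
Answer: $\frac{64297}{7} \approx 9185.3$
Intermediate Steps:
$\left(9158 + \left(-3 - 4\right)^{2}\right) + k{\left(-9,R \right)} 152 = \left(9158 + \left(-3 - 4\right)^{2}\right) + \frac{1}{2 - 9} \cdot 152 = \left(9158 + \left(-7\right)^{2}\right) + \frac{1}{-7} \cdot 152 = \left(9158 + 49\right) - \frac{152}{7} = 9207 - \frac{152}{7} = \frac{64297}{7}$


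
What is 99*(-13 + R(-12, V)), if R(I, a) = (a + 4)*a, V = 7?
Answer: 6336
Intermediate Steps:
R(I, a) = a*(4 + a) (R(I, a) = (4 + a)*a = a*(4 + a))
99*(-13 + R(-12, V)) = 99*(-13 + 7*(4 + 7)) = 99*(-13 + 7*11) = 99*(-13 + 77) = 99*64 = 6336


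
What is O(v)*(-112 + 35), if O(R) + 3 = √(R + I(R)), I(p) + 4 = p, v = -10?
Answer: 231 - 154*I*√6 ≈ 231.0 - 377.22*I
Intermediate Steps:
I(p) = -4 + p
O(R) = -3 + √(-4 + 2*R) (O(R) = -3 + √(R + (-4 + R)) = -3 + √(-4 + 2*R))
O(v)*(-112 + 35) = (-3 + √(-4 + 2*(-10)))*(-112 + 35) = (-3 + √(-4 - 20))*(-77) = (-3 + √(-24))*(-77) = (-3 + 2*I*√6)*(-77) = 231 - 154*I*√6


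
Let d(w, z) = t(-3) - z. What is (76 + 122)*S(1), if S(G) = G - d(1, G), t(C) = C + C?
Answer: 1584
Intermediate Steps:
t(C) = 2*C
d(w, z) = -6 - z (d(w, z) = 2*(-3) - z = -6 - z)
S(G) = 6 + 2*G (S(G) = G - (-6 - G) = G + (6 + G) = 6 + 2*G)
(76 + 122)*S(1) = (76 + 122)*(6 + 2*1) = 198*(6 + 2) = 198*8 = 1584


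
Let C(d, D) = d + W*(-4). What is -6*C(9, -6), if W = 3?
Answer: 18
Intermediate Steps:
C(d, D) = -12 + d (C(d, D) = d + 3*(-4) = d - 12 = -12 + d)
-6*C(9, -6) = -6*(-12 + 9) = -6*(-3) = 18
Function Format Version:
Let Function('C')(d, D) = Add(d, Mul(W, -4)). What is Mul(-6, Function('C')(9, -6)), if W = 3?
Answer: 18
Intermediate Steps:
Function('C')(d, D) = Add(-12, d) (Function('C')(d, D) = Add(d, Mul(3, -4)) = Add(d, -12) = Add(-12, d))
Mul(-6, Function('C')(9, -6)) = Mul(-6, Add(-12, 9)) = Mul(-6, -3) = 18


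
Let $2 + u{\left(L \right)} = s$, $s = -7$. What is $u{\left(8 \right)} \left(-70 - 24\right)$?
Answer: $846$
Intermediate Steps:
$u{\left(L \right)} = -9$ ($u{\left(L \right)} = -2 - 7 = -9$)
$u{\left(8 \right)} \left(-70 - 24\right) = - 9 \left(-70 - 24\right) = \left(-9\right) \left(-94\right) = 846$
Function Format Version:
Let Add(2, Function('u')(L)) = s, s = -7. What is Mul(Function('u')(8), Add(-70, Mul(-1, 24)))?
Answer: 846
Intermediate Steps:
Function('u')(L) = -9 (Function('u')(L) = Add(-2, -7) = -9)
Mul(Function('u')(8), Add(-70, Mul(-1, 24))) = Mul(-9, Add(-70, Mul(-1, 24))) = Mul(-9, Add(-70, -24)) = Mul(-9, -94) = 846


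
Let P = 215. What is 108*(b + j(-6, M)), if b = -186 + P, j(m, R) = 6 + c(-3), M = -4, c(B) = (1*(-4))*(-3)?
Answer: 5076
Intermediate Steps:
c(B) = 12 (c(B) = -4*(-3) = 12)
j(m, R) = 18 (j(m, R) = 6 + 12 = 18)
b = 29 (b = -186 + 215 = 29)
108*(b + j(-6, M)) = 108*(29 + 18) = 108*47 = 5076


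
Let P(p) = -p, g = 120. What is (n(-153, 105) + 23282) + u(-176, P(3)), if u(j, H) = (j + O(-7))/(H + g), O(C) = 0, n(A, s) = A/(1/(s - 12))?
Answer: 1059025/117 ≈ 9051.5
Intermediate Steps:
n(A, s) = A*(-12 + s) (n(A, s) = A/(1/(-12 + s)) = A*(-12 + s))
u(j, H) = j/(120 + H) (u(j, H) = (j + 0)/(H + 120) = j/(120 + H))
(n(-153, 105) + 23282) + u(-176, P(3)) = (-153*(-12 + 105) + 23282) - 176/(120 - 1*3) = (-153*93 + 23282) - 176/(120 - 3) = (-14229 + 23282) - 176/117 = 9053 - 176*1/117 = 9053 - 176/117 = 1059025/117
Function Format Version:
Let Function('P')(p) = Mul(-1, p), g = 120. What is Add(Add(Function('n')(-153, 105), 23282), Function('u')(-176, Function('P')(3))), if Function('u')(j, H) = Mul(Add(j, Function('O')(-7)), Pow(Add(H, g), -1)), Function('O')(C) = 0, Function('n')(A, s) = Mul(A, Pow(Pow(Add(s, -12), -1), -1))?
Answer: Rational(1059025, 117) ≈ 9051.5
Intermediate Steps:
Function('n')(A, s) = Mul(A, Add(-12, s)) (Function('n')(A, s) = Mul(A, Pow(Pow(Add(-12, s), -1), -1)) = Mul(A, Add(-12, s)))
Function('u')(j, H) = Mul(j, Pow(Add(120, H), -1)) (Function('u')(j, H) = Mul(Add(j, 0), Pow(Add(H, 120), -1)) = Mul(j, Pow(Add(120, H), -1)))
Add(Add(Function('n')(-153, 105), 23282), Function('u')(-176, Function('P')(3))) = Add(Add(Mul(-153, Add(-12, 105)), 23282), Mul(-176, Pow(Add(120, Mul(-1, 3)), -1))) = Add(Add(Mul(-153, 93), 23282), Mul(-176, Pow(Add(120, -3), -1))) = Add(Add(-14229, 23282), Mul(-176, Pow(117, -1))) = Add(9053, Mul(-176, Rational(1, 117))) = Add(9053, Rational(-176, 117)) = Rational(1059025, 117)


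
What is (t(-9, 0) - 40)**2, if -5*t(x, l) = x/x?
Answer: 40401/25 ≈ 1616.0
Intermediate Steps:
t(x, l) = -1/5 (t(x, l) = -x/(5*x) = -1/5*1 = -1/5)
(t(-9, 0) - 40)**2 = (-1/5 - 40)**2 = (-201/5)**2 = 40401/25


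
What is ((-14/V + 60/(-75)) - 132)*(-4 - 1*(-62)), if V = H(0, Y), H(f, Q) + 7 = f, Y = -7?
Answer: -37932/5 ≈ -7586.4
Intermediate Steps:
H(f, Q) = -7 + f
V = -7 (V = -7 + 0 = -7)
((-14/V + 60/(-75)) - 132)*(-4 - 1*(-62)) = ((-14/(-7) + 60/(-75)) - 132)*(-4 - 1*(-62)) = ((-14*(-⅐) + 60*(-1/75)) - 132)*(-4 + 62) = ((2 - ⅘) - 132)*58 = (6/5 - 132)*58 = -654/5*58 = -37932/5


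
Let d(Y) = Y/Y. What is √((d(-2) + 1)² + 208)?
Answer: 2*√53 ≈ 14.560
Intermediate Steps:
d(Y) = 1
√((d(-2) + 1)² + 208) = √((1 + 1)² + 208) = √(2² + 208) = √(4 + 208) = √212 = 2*√53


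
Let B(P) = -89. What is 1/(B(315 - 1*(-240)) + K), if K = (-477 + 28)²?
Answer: 1/201512 ≈ 4.9625e-6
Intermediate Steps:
K = 201601 (K = (-449)² = 201601)
1/(B(315 - 1*(-240)) + K) = 1/(-89 + 201601) = 1/201512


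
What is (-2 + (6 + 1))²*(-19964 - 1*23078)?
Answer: -1076050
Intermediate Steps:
(-2 + (6 + 1))²*(-19964 - 1*23078) = (-2 + 7)²*(-19964 - 23078) = 5²*(-43042) = 25*(-43042) = -1076050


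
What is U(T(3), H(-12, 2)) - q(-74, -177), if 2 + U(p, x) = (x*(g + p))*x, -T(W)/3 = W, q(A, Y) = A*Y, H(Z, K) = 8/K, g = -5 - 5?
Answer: -13404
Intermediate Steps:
g = -10
T(W) = -3*W
U(p, x) = -2 + x²*(-10 + p) (U(p, x) = -2 + (x*(-10 + p))*x = -2 + x²*(-10 + p))
U(T(3), H(-12, 2)) - q(-74, -177) = (-2 - 10*(8/2)² + (-3*3)*(8/2)²) - (-74)*(-177) = (-2 - 10*(8*(½))² - 9*(8*(½))²) - 1*13098 = (-2 - 10*4² - 9*4²) - 13098 = (-2 - 10*16 - 9*16) - 13098 = (-2 - 160 - 144) - 13098 = -306 - 13098 = -13404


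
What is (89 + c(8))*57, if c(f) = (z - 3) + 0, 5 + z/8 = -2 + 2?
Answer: 2622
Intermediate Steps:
z = -40 (z = -40 + 8*(-2 + 2) = -40 + 8*0 = -40 + 0 = -40)
c(f) = -43 (c(f) = (-40 - 3) + 0 = -43 + 0 = -43)
(89 + c(8))*57 = (89 - 43)*57 = 46*57 = 2622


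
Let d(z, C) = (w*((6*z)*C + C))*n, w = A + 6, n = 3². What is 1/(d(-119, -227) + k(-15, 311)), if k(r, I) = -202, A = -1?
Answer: 1/7283093 ≈ 1.3730e-7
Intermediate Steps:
n = 9
w = 5 (w = -1 + 6 = 5)
d(z, C) = 45*C + 270*C*z (d(z, C) = (5*((6*z)*C + C))*9 = (5*(6*C*z + C))*9 = (5*(C + 6*C*z))*9 = (5*C + 30*C*z)*9 = 45*C + 270*C*z)
1/(d(-119, -227) + k(-15, 311)) = 1/(45*(-227)*(1 + 6*(-119)) - 202) = 1/(45*(-227)*(1 - 714) - 202) = 1/(45*(-227)*(-713) - 202) = 1/(7283295 - 202) = 1/7283093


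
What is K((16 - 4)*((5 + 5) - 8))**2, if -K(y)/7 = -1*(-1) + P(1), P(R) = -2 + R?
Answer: 0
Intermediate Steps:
K(y) = 0 (K(y) = -7*(-1*(-1) + (-2 + 1)) = -7*(1 - 1) = -7*0 = 0)
K((16 - 4)*((5 + 5) - 8))**2 = 0**2 = 0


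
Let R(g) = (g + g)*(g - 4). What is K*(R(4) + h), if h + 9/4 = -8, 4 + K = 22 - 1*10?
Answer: -82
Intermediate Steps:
R(g) = 2*g*(-4 + g) (R(g) = (2*g)*(-4 + g) = 2*g*(-4 + g))
K = 8 (K = -4 + (22 - 1*10) = -4 + (22 - 10) = -4 + 12 = 8)
h = -41/4 (h = -9/4 - 8 = -41/4 ≈ -10.250)
K*(R(4) + h) = 8*(2*4*(-4 + 4) - 41/4) = 8*(2*4*0 - 41/4) = 8*(0 - 41/4) = 8*(-41/4) = -82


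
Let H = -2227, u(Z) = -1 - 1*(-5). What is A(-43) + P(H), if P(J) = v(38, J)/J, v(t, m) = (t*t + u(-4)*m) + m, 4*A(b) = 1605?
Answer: 3613099/8908 ≈ 405.60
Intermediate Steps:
A(b) = 1605/4 (A(b) = (¼)*1605 = 1605/4)
u(Z) = 4 (u(Z) = -1 + 5 = 4)
v(t, m) = t² + 5*m (v(t, m) = (t*t + 4*m) + m = (t² + 4*m) + m = t² + 5*m)
P(J) = (1444 + 5*J)/J (P(J) = (38² + 5*J)/J = (1444 + 5*J)/J)
A(-43) + P(H) = 1605/4 + (5 + 1444/(-2227)) = 1605/4 + (5 + 1444*(-1/2227)) = 1605/4 + (5 - 1444/2227) = 1605/4 + 9691/2227 = 3613099/8908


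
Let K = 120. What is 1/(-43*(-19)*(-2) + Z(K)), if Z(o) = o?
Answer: -1/1514 ≈ -0.00066050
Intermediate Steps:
1/(-43*(-19)*(-2) + Z(K)) = 1/(-43*(-19)*(-2) + 120) = 1/(817*(-2) + 120) = 1/(-1634 + 120) = 1/(-1514) = -1/1514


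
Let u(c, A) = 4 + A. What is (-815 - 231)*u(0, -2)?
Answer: -2092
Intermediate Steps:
(-815 - 231)*u(0, -2) = (-815 - 231)*(4 - 2) = -1046*2 = -2092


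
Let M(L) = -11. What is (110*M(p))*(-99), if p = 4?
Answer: 119790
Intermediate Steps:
(110*M(p))*(-99) = (110*(-11))*(-99) = -1210*(-99) = 119790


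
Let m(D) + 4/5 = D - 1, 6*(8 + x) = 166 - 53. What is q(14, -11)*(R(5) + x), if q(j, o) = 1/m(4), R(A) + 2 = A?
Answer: 415/66 ≈ 6.2879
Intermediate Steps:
x = 65/6 (x = -8 + (166 - 53)/6 = -8 + (1/6)*113 = -8 + 113/6 = 65/6 ≈ 10.833)
R(A) = -2 + A
m(D) = -9/5 + D (m(D) = -4/5 + (D - 1) = -4/5 + (-1 + D) = -9/5 + D)
q(j, o) = 5/11 (q(j, o) = 1/(-9/5 + 4) = 1/(11/5) = 5/11)
q(14, -11)*(R(5) + x) = 5*((-2 + 5) + 65/6)/11 = 5*(3 + 65/6)/11 = (5/11)*(83/6) = 415/66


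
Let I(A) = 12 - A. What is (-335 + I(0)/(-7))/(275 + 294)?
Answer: -2357/3983 ≈ -0.59177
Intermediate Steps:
(-335 + I(0)/(-7))/(275 + 294) = (-335 + (12 - 1*0)/(-7))/(275 + 294) = (-335 + (12 + 0)*(-⅐))/569 = (-335 + 12*(-⅐))*(1/569) = (-335 - 12/7)*(1/569) = -2357/7*1/569 = -2357/3983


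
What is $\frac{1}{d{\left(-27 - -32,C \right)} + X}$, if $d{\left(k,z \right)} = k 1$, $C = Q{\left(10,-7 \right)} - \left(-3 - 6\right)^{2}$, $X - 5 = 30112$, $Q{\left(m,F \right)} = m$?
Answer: $\frac{1}{30122} \approx 3.3198 \cdot 10^{-5}$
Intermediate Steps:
$X = 30117$ ($X = 5 + 30112 = 30117$)
$C = -71$ ($C = 10 - \left(-3 - 6\right)^{2} = 10 - \left(-9\right)^{2} = 10 - 81 = -71$)
$d{\left(k,z \right)} = k$
$\frac{1}{d{\left(-27 - -32,C \right)} + X} = \frac{1}{\left(-27 - -32\right) + 30117} = \frac{1}{\left(-27 + 32\right) + 30117} = \frac{1}{5 + 30117} = \frac{1}{30122}$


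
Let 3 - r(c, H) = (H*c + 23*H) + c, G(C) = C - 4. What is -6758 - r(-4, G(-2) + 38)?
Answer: -6157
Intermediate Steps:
G(C) = -4 + C
r(c, H) = 3 - c - 23*H - H*c (r(c, H) = 3 - ((H*c + 23*H) + c) = 3 - ((23*H + H*c) + c) = 3 - (c + 23*H + H*c) = 3 + (-c - 23*H - H*c) = 3 - c - 23*H - H*c)
-6758 - r(-4, G(-2) + 38) = -6758 - (3 - 1*(-4) - 23*((-4 - 2) + 38) - 1*((-4 - 2) + 38)*(-4)) = -6758 - (3 + 4 - 23*(-6 + 38) - 1*(-6 + 38)*(-4)) = -6758 - (3 + 4 - 23*32 - 1*32*(-4)) = -6758 - (3 + 4 - 736 + 128) = -6758 - 1*(-601) = -6758 + 601 = -6157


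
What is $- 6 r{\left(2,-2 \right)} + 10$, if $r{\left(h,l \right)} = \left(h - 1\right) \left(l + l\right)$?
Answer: $34$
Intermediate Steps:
$r{\left(h,l \right)} = 2 l \left(-1 + h\right)$ ($r{\left(h,l \right)} = \left(-1 + h\right) 2 l = 2 l \left(-1 + h\right)$)
$- 6 r{\left(2,-2 \right)} + 10 = - 6 \cdot 2 \left(-2\right) \left(-1 + 2\right) + 10 = - 6 \cdot 2 \left(-2\right) 1 + 10 = \left(-6\right) \left(-4\right) + 10 = 24 + 10 = 34$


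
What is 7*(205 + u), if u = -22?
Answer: 1281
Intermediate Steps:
7*(205 + u) = 7*(205 - 22) = 7*183 = 1281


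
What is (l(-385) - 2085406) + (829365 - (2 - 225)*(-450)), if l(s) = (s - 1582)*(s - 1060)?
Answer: 1485924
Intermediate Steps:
l(s) = (-1582 + s)*(-1060 + s)
(l(-385) - 2085406) + (829365 - (2 - 225)*(-450)) = ((1676920 + (-385)² - 2642*(-385)) - 2085406) + (829365 - (2 - 225)*(-450)) = ((1676920 + 148225 + 1017170) - 2085406) + (829365 - (-223)*(-450)) = (2842315 - 2085406) + (829365 - 1*100350) = 756909 + (829365 - 100350) = 756909 + 729015 = 1485924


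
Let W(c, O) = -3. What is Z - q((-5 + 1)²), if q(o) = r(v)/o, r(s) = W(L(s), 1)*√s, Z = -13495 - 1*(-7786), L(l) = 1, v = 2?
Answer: -5709 + 3*√2/16 ≈ -5708.7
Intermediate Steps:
Z = -5709 (Z = -13495 + 7786 = -5709)
r(s) = -3*√s
q(o) = -3*√2/o (q(o) = (-3*√2)/o = -3*√2/o)
Z - q((-5 + 1)²) = -5709 - (-3)*√2/((-5 + 1)²) = -5709 - (-3)*√2/((-4)²) = -5709 - (-3)*√2/16 = -5709 + 3*√2/16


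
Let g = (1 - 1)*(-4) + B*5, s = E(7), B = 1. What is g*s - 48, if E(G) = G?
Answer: -13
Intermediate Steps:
s = 7
g = 5 (g = (1 - 1)*(-4) + 1*5 = 0*(-4) + 5 = 0 + 5 = 5)
g*s - 48 = 5*7 - 48 = 35 - 48 = -13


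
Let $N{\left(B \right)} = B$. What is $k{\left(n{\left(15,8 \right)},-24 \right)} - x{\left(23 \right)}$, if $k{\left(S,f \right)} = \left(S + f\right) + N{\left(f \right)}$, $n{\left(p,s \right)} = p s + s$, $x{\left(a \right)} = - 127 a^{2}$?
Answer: $67263$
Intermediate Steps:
$n{\left(p,s \right)} = s + p s$
$k{\left(S,f \right)} = S + 2 f$ ($k{\left(S,f \right)} = \left(S + f\right) + f = S + 2 f$)
$k{\left(n{\left(15,8 \right)},-24 \right)} - x{\left(23 \right)} = \left(8 \left(1 + 15\right) + 2 \left(-24\right)\right) - - 127 \cdot 23^{2} = \left(8 \cdot 16 - 48\right) - \left(-127\right) 529 = \left(128 - 48\right) - -67183 = 80 + 67183 = 67263$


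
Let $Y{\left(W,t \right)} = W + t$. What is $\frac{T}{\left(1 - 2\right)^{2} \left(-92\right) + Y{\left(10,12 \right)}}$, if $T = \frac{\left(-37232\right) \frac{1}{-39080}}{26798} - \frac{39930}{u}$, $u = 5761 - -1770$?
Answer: $\frac{2613565287313}{34505445804550} \approx 0.075744$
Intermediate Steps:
$u = 7531$ ($u = 5761 + 1770 = 7531$)
$T = - \frac{2613565287313}{492934940065}$ ($T = \frac{\left(-37232\right) \frac{1}{-39080}}{26798} - \frac{39930}{7531} = \left(-37232\right) \left(- \frac{1}{39080}\right) \frac{1}{26798} - \frac{39930}{7531} = \frac{4654}{4885} \cdot \frac{1}{26798} - \frac{39930}{7531} = \frac{2327}{65454115} - \frac{39930}{7531} = - \frac{2613565287313}{492934940065} \approx -5.302$)
$\frac{T}{\left(1 - 2\right)^{2} \left(-92\right) + Y{\left(10,12 \right)}} = - \frac{2613565287313}{492934940065 \left(\left(1 - 2\right)^{2} \left(-92\right) + \left(10 + 12\right)\right)} = - \frac{2613565287313}{492934940065 \left(\left(-1\right)^{2} \left(-92\right) + 22\right)} = - \frac{2613565287313}{492934940065 \left(1 \left(-92\right) + 22\right)} = - \frac{2613565287313}{492934940065 \left(-92 + 22\right)} = - \frac{2613565287313}{492934940065 \left(-70\right)} = \left(- \frac{2613565287313}{492934940065}\right) \left(- \frac{1}{70}\right) = \frac{2613565287313}{34505445804550}$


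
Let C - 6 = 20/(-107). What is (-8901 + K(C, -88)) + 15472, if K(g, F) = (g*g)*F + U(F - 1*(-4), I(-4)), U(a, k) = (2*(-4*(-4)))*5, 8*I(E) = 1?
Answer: 43017427/11449 ≈ 3757.3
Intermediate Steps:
I(E) = ⅛ (I(E) = (⅛)*1 = ⅛)
C = 622/107 (C = 6 + 20/(-107) = 6 + 20*(-1/107) = 6 - 20/107 = 622/107 ≈ 5.8131)
U(a, k) = 160 (U(a, k) = (2*16)*5 = 32*5 = 160)
K(g, F) = 160 + F*g² (K(g, F) = (g*g)*F + 160 = g²*F + 160 = F*g² + 160 = 160 + F*g²)
(-8901 + K(C, -88)) + 15472 = (-8901 + (160 - 88*(622/107)²)) + 15472 = (-8901 + (160 - 88*386884/11449)) + 15472 = (-8901 + (160 - 34045792/11449)) + 15472 = (-8901 - 32213952/11449) + 15472 = -134121501/11449 + 15472 = 43017427/11449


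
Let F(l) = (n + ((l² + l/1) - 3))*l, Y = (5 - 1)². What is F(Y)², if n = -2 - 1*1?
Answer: 18113536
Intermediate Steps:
Y = 16 (Y = 4² = 16)
n = -3 (n = -2 - 1 = -3)
F(l) = l*(-6 + l + l²) (F(l) = (-3 + ((l² + l/1) - 3))*l = (-3 + ((l² + 1*l) - 3))*l = (-3 + ((l² + l) - 3))*l = (-3 + ((l + l²) - 3))*l = (-3 + (-3 + l + l²))*l = (-6 + l + l²)*l = l*(-6 + l + l²))
F(Y)² = (16*(-6 + 16 + 16²))² = (16*(-6 + 16 + 256))² = (16*266)² = 4256² = 18113536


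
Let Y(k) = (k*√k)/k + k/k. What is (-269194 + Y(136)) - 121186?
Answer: -390379 + 2*√34 ≈ -3.9037e+5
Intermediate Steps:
Y(k) = 1 + √k (Y(k) = k^(3/2)/k + 1 = √k + 1 = 1 + √k)
(-269194 + Y(136)) - 121186 = (-269194 + (1 + √136)) - 121186 = (-269194 + (1 + 2*√34)) - 121186 = (-269193 + 2*√34) - 121186 = -390379 + 2*√34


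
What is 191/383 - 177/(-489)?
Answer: 53730/62429 ≈ 0.86066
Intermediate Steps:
191/383 - 177/(-489) = 191*(1/383) - 177*(-1/489) = 191/383 + 59/163 = 53730/62429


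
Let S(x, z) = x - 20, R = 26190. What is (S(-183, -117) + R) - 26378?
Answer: -391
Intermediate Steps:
S(x, z) = -20 + x
(S(-183, -117) + R) - 26378 = ((-20 - 183) + 26190) - 26378 = (-203 + 26190) - 26378 = 25987 - 26378 = -391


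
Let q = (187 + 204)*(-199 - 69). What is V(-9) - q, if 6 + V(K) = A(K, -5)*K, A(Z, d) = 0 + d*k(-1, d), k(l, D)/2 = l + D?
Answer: 104242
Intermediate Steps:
k(l, D) = 2*D + 2*l (k(l, D) = 2*(l + D) = 2*(D + l) = 2*D + 2*l)
A(Z, d) = d*(-2 + 2*d) (A(Z, d) = 0 + d*(2*d + 2*(-1)) = 0 + d*(2*d - 2) = 0 + d*(-2 + 2*d) = d*(-2 + 2*d))
V(K) = -6 + 60*K (V(K) = -6 + (2*(-5)*(-1 - 5))*K = -6 + (2*(-5)*(-6))*K = -6 + 60*K)
q = -104788 (q = 391*(-268) = -104788)
V(-9) - q = (-6 + 60*(-9)) - 1*(-104788) = (-6 - 540) + 104788 = -546 + 104788 = 104242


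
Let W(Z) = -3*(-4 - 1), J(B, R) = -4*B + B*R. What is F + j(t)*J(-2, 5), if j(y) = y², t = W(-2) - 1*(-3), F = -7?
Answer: -655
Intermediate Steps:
W(Z) = 15 (W(Z) = -3*(-5) = 15)
t = 18 (t = 15 - 1*(-3) = 15 + 3 = 18)
F + j(t)*J(-2, 5) = -7 + 18²*(-2*(-4 + 5)) = -7 + 324*(-2*1) = -7 + 324*(-2) = -7 - 648 = -655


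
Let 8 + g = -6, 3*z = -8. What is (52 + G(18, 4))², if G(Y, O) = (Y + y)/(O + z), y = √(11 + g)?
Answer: 68617/16 + 393*I*√3/4 ≈ 4288.6 + 170.17*I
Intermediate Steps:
z = -8/3 (z = (⅓)*(-8) = -8/3 ≈ -2.6667)
g = -14 (g = -8 - 6 = -14)
y = I*√3 (y = √(11 - 14) = √(-3) = I*√3 ≈ 1.732*I)
G(Y, O) = (Y + I*√3)/(-8/3 + O) (G(Y, O) = (Y + I*√3)/(O - 8/3) = (Y + I*√3)/(-8/3 + O))
(52 + G(18, 4))² = (52 + 3*(18 + I*√3)/(-8 + 3*4))² = (52 + 3*(18 + I*√3)/(-8 + 12))² = (52 + 3*(18 + I*√3)/4)² = (52 + 3*(¼)*(18 + I*√3))² = (52 + (27/2 + 3*I*√3/4))² = (131/2 + 3*I*√3/4)²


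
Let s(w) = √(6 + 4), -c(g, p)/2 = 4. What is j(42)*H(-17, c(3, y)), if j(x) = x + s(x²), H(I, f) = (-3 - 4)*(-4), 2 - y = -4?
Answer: 1176 + 28*√10 ≈ 1264.5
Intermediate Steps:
y = 6 (y = 2 - 1*(-4) = 2 + 4 = 6)
c(g, p) = -8 (c(g, p) = -2*4 = -8)
s(w) = √10
H(I, f) = 28 (H(I, f) = -7*(-4) = 28)
j(x) = x + √10
j(42)*H(-17, c(3, y)) = (42 + √10)*28 = 1176 + 28*√10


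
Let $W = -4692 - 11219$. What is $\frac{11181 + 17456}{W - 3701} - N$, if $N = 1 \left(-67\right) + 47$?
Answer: $\frac{363603}{19612} \approx 18.54$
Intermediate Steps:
$W = -15911$
$N = -20$ ($N = -67 + 47 = -20$)
$\frac{11181 + 17456}{W - 3701} - N = \frac{11181 + 17456}{-15911 - 3701} - -20 = \frac{28637}{-19612} + 20 = 28637 \left(- \frac{1}{19612}\right) + 20 = - \frac{28637}{19612} + 20 = \frac{363603}{19612}$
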